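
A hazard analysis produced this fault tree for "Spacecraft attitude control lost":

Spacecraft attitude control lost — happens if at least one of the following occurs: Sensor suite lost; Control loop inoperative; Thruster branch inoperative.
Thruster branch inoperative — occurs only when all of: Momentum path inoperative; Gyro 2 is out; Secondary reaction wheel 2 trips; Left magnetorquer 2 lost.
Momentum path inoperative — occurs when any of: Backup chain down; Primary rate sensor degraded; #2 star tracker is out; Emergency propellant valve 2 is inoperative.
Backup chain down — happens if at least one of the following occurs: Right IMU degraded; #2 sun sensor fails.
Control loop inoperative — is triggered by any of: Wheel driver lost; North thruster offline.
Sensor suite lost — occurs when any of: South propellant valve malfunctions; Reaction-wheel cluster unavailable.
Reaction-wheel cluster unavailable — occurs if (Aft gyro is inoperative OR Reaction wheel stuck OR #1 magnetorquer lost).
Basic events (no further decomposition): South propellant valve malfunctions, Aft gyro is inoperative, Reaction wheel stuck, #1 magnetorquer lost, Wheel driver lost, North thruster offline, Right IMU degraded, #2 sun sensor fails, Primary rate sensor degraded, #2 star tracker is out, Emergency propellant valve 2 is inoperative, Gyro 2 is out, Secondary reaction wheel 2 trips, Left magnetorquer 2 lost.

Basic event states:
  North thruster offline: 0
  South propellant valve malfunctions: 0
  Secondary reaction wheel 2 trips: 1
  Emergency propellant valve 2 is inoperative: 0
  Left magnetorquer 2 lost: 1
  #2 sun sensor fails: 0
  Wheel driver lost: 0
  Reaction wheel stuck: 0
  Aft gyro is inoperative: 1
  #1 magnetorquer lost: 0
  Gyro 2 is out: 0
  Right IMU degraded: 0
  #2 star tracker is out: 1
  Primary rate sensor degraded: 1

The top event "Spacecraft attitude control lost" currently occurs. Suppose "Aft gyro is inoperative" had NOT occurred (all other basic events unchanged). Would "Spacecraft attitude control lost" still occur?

Counterfactual: set "Aft gyro is inoperative" to not occurred.
Reaction-wheel cluster unavailable [OR]: Aft gyro is inoperative=not, Reaction wheel stuck=not, #1 magnetorquer lost=not → no input occurs → does not occur.
Sensor suite lost [OR]: South propellant valve malfunctions=not, Reaction-wheel cluster unavailable=not → no input occurs → does not occur.
Control loop inoperative [OR]: Wheel driver lost=not, North thruster offline=not → no input occurs → does not occur.
Backup chain down [OR]: Right IMU degraded=not, #2 sun sensor fails=not → no input occurs → does not occur.
Momentum path inoperative [OR]: Backup chain down=not, Primary rate sensor degraded=occurs, #2 star tracker is out=occurs, Emergency propellant valve 2 is inoperative=not → at least one input occurs → occurs.
Thruster branch inoperative [AND]: Momentum path inoperative=occurs, Gyro 2 is out=not, Secondary reaction wheel 2 trips=occurs, Left magnetorquer 2 lost=occurs → not all inputs occur → does not occur.
Spacecraft attitude control lost [OR]: Sensor suite lost=not, Control loop inoperative=not, Thruster branch inoperative=not → no input occurs → does not occur.

No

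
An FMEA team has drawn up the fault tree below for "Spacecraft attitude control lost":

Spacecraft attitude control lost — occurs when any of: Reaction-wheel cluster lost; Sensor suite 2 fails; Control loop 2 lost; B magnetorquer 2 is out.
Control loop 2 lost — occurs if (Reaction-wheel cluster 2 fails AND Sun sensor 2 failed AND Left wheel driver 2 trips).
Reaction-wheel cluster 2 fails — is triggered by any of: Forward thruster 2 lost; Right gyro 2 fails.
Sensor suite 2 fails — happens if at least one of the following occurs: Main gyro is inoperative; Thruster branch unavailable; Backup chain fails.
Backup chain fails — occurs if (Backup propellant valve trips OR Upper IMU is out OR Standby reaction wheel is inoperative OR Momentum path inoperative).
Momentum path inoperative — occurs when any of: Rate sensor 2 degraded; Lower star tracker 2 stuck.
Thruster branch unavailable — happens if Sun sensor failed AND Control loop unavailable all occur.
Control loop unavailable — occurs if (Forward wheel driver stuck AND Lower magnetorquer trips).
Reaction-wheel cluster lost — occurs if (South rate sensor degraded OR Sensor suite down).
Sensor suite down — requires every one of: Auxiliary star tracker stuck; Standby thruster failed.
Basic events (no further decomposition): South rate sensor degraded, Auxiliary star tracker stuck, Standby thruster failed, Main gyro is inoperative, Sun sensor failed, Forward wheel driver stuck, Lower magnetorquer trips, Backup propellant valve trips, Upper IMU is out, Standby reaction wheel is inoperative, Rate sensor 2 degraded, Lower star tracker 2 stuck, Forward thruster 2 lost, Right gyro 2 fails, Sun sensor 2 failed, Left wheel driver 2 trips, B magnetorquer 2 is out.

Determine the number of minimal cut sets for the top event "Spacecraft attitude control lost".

Sensor suite down [AND]: one cut set from each child combined → 1 × 1 = 1 cut set(s).
Reaction-wheel cluster lost [OR]: union of children's cut sets → 2 cut set(s).
Control loop unavailable [AND]: one cut set from each child combined → 1 × 1 = 1 cut set(s).
Thruster branch unavailable [AND]: one cut set from each child combined → 1 × 1 = 1 cut set(s).
Momentum path inoperative [OR]: union of children's cut sets → 2 cut set(s).
Backup chain fails [OR]: union of children's cut sets → 5 cut set(s).
Sensor suite 2 fails [OR]: union of children's cut sets → 7 cut set(s).
Reaction-wheel cluster 2 fails [OR]: union of children's cut sets → 2 cut set(s).
Control loop 2 lost [AND]: one cut set from each child combined → 2 × 1 × 1 = 2 cut set(s).
Spacecraft attitude control lost [OR]: union of children's cut sets → 12 cut set(s).

12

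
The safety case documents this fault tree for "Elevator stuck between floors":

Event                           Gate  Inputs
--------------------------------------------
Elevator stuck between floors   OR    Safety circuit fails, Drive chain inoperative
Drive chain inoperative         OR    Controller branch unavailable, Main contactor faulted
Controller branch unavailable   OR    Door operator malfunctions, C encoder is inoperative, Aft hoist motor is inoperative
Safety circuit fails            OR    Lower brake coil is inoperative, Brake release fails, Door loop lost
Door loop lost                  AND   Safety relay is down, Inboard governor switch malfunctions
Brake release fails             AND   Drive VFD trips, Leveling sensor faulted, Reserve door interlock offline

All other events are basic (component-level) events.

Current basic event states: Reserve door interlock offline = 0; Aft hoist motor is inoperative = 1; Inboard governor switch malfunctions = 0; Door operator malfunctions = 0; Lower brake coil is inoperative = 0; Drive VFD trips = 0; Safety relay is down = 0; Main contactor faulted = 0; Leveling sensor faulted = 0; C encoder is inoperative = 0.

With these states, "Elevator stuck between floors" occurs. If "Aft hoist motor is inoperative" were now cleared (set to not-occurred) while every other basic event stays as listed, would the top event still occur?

Counterfactual: set "Aft hoist motor is inoperative" to not occurred.
Brake release fails [AND]: Drive VFD trips=not, Leveling sensor faulted=not, Reserve door interlock offline=not → not all inputs occur → does not occur.
Door loop lost [AND]: Safety relay is down=not, Inboard governor switch malfunctions=not → not all inputs occur → does not occur.
Safety circuit fails [OR]: Lower brake coil is inoperative=not, Brake release fails=not, Door loop lost=not → no input occurs → does not occur.
Controller branch unavailable [OR]: Door operator malfunctions=not, C encoder is inoperative=not, Aft hoist motor is inoperative=not → no input occurs → does not occur.
Drive chain inoperative [OR]: Controller branch unavailable=not, Main contactor faulted=not → no input occurs → does not occur.
Elevator stuck between floors [OR]: Safety circuit fails=not, Drive chain inoperative=not → no input occurs → does not occur.

No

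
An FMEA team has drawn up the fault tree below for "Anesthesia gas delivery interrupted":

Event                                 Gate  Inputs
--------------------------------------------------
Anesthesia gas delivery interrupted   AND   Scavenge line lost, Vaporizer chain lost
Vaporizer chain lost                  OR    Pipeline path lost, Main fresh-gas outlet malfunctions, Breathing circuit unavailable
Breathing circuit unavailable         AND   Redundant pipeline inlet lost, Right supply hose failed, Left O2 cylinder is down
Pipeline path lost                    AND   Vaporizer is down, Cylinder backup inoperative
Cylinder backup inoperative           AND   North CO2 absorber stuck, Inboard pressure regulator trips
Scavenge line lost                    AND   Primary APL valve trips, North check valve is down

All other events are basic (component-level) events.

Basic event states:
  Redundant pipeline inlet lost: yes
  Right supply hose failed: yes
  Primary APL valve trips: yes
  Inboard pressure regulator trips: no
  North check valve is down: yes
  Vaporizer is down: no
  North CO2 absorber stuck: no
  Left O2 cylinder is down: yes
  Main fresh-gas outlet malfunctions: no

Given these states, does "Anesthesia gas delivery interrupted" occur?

Yes

Scavenge line lost [AND]: Primary APL valve trips=occurs, North check valve is down=occurs → all inputs occur → occurs.
Cylinder backup inoperative [AND]: North CO2 absorber stuck=not, Inboard pressure regulator trips=not → not all inputs occur → does not occur.
Pipeline path lost [AND]: Vaporizer is down=not, Cylinder backup inoperative=not → not all inputs occur → does not occur.
Breathing circuit unavailable [AND]: Redundant pipeline inlet lost=occurs, Right supply hose failed=occurs, Left O2 cylinder is down=occurs → all inputs occur → occurs.
Vaporizer chain lost [OR]: Pipeline path lost=not, Main fresh-gas outlet malfunctions=not, Breathing circuit unavailable=occurs → at least one input occurs → occurs.
Anesthesia gas delivery interrupted [AND]: Scavenge line lost=occurs, Vaporizer chain lost=occurs → all inputs occur → occurs.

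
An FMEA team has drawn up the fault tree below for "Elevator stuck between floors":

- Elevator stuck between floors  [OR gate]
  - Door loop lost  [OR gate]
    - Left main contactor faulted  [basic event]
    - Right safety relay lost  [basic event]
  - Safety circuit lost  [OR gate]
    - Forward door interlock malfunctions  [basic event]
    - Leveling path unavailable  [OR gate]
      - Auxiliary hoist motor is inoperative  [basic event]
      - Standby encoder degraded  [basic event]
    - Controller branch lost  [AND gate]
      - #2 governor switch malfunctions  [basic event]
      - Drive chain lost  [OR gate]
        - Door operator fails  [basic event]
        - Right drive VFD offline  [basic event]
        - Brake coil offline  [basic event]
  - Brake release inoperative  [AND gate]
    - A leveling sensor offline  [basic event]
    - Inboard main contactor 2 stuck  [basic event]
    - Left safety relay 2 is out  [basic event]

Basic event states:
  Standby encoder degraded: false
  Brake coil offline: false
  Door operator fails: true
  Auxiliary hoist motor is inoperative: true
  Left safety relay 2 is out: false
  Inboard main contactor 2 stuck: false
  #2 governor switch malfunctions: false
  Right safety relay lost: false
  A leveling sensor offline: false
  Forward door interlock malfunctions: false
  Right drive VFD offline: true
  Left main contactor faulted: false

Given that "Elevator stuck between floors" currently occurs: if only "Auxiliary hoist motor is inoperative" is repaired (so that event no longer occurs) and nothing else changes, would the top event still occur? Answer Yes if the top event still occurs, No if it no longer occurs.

No

Counterfactual: set "Auxiliary hoist motor is inoperative" to not occurred.
Door loop lost [OR]: Left main contactor faulted=not, Right safety relay lost=not → no input occurs → does not occur.
Leveling path unavailable [OR]: Auxiliary hoist motor is inoperative=not, Standby encoder degraded=not → no input occurs → does not occur.
Drive chain lost [OR]: Door operator fails=occurs, Right drive VFD offline=occurs, Brake coil offline=not → at least one input occurs → occurs.
Controller branch lost [AND]: #2 governor switch malfunctions=not, Drive chain lost=occurs → not all inputs occur → does not occur.
Safety circuit lost [OR]: Forward door interlock malfunctions=not, Leveling path unavailable=not, Controller branch lost=not → no input occurs → does not occur.
Brake release inoperative [AND]: A leveling sensor offline=not, Inboard main contactor 2 stuck=not, Left safety relay 2 is out=not → not all inputs occur → does not occur.
Elevator stuck between floors [OR]: Door loop lost=not, Safety circuit lost=not, Brake release inoperative=not → no input occurs → does not occur.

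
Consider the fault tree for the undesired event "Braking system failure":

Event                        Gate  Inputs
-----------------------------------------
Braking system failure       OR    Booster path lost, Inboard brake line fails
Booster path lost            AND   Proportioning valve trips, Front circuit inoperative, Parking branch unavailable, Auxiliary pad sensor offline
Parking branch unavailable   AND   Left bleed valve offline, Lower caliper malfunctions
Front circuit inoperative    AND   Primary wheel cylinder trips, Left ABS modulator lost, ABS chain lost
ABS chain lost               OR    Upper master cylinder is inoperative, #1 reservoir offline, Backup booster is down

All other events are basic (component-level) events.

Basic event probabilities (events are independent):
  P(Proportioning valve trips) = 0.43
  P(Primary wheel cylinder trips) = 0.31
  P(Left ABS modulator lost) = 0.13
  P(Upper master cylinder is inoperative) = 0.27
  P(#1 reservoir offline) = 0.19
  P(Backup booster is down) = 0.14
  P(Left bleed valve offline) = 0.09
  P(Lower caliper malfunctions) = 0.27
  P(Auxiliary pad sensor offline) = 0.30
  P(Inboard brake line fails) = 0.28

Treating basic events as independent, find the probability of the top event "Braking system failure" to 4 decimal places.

P(ABS chain lost) [OR] = 1 − (1−0.27) × (1−0.19) × (1−0.14) = 0.491482
P(Front circuit inoperative) [AND] = 0.31 × 0.13 × 0.491482 = 0.019807
P(Parking branch unavailable) [AND] = 0.09 × 0.27 = 0.024300
P(Booster path lost) [AND] = 0.43 × 0.019807 × 0.024300 × 0.30 = 0.000062
P(Braking system failure) [OR] = 1 − (1−0.000062) × (1−0.28) = 0.280045
Rounded to 4 decimal places: P(Braking system failure) ≈ 0.2800.

0.2800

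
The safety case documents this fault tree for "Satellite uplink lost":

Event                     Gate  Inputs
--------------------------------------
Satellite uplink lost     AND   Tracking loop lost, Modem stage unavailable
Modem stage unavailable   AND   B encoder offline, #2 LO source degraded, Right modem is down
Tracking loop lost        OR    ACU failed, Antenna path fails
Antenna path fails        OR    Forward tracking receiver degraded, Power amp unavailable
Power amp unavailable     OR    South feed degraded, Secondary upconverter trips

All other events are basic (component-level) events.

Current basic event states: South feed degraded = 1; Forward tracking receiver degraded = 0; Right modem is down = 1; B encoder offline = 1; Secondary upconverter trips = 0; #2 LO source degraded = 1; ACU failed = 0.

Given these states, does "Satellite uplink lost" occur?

Power amp unavailable [OR]: South feed degraded=occurs, Secondary upconverter trips=not → at least one input occurs → occurs.
Antenna path fails [OR]: Forward tracking receiver degraded=not, Power amp unavailable=occurs → at least one input occurs → occurs.
Tracking loop lost [OR]: ACU failed=not, Antenna path fails=occurs → at least one input occurs → occurs.
Modem stage unavailable [AND]: B encoder offline=occurs, #2 LO source degraded=occurs, Right modem is down=occurs → all inputs occur → occurs.
Satellite uplink lost [AND]: Tracking loop lost=occurs, Modem stage unavailable=occurs → all inputs occur → occurs.

Yes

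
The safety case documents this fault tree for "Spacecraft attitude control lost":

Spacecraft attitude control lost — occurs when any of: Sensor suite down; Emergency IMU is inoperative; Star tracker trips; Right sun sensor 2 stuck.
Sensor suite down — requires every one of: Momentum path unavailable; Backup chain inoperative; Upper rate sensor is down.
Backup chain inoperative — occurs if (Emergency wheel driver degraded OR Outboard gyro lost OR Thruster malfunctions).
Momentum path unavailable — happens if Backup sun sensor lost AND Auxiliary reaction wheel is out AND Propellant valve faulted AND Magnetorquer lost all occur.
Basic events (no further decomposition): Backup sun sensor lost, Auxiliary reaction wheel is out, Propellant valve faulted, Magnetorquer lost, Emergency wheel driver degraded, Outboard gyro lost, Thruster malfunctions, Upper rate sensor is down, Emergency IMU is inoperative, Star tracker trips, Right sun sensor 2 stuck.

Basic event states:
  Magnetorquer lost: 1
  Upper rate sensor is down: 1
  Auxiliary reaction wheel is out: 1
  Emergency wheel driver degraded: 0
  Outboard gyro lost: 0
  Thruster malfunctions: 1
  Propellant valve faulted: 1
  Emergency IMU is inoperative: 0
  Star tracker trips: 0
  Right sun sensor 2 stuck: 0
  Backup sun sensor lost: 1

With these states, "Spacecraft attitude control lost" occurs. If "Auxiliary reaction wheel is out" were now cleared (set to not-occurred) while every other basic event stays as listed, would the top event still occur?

No

Counterfactual: set "Auxiliary reaction wheel is out" to not occurred.
Momentum path unavailable [AND]: Backup sun sensor lost=occurs, Auxiliary reaction wheel is out=not, Propellant valve faulted=occurs, Magnetorquer lost=occurs → not all inputs occur → does not occur.
Backup chain inoperative [OR]: Emergency wheel driver degraded=not, Outboard gyro lost=not, Thruster malfunctions=occurs → at least one input occurs → occurs.
Sensor suite down [AND]: Momentum path unavailable=not, Backup chain inoperative=occurs, Upper rate sensor is down=occurs → not all inputs occur → does not occur.
Spacecraft attitude control lost [OR]: Sensor suite down=not, Emergency IMU is inoperative=not, Star tracker trips=not, Right sun sensor 2 stuck=not → no input occurs → does not occur.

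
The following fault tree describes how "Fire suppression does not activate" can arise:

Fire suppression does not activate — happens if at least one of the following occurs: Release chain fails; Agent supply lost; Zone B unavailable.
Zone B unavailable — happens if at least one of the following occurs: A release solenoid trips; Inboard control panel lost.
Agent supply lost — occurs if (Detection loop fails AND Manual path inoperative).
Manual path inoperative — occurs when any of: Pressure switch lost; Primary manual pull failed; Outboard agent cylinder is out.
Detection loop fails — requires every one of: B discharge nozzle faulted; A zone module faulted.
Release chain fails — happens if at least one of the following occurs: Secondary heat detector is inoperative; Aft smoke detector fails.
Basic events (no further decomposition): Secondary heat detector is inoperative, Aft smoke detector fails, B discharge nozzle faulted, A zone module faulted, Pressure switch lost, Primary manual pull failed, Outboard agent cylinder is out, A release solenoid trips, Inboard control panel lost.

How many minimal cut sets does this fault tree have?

Release chain fails [OR]: union of children's cut sets → 2 cut set(s).
Detection loop fails [AND]: one cut set from each child combined → 1 × 1 = 1 cut set(s).
Manual path inoperative [OR]: union of children's cut sets → 3 cut set(s).
Agent supply lost [AND]: one cut set from each child combined → 1 × 3 = 3 cut set(s).
Zone B unavailable [OR]: union of children's cut sets → 2 cut set(s).
Fire suppression does not activate [OR]: union of children's cut sets → 7 cut set(s).
Minimal cut sets: {Secondary heat detector is inoperative}; {Aft smoke detector fails}; {A zone module faulted, B discharge nozzle faulted, Pressure switch lost}; {A zone module faulted, B discharge nozzle faulted, Primary manual pull failed}; {A zone module faulted, B discharge nozzle faulted, Outboard agent cylinder is out}; {A release solenoid trips}; {Inboard control panel lost}.

7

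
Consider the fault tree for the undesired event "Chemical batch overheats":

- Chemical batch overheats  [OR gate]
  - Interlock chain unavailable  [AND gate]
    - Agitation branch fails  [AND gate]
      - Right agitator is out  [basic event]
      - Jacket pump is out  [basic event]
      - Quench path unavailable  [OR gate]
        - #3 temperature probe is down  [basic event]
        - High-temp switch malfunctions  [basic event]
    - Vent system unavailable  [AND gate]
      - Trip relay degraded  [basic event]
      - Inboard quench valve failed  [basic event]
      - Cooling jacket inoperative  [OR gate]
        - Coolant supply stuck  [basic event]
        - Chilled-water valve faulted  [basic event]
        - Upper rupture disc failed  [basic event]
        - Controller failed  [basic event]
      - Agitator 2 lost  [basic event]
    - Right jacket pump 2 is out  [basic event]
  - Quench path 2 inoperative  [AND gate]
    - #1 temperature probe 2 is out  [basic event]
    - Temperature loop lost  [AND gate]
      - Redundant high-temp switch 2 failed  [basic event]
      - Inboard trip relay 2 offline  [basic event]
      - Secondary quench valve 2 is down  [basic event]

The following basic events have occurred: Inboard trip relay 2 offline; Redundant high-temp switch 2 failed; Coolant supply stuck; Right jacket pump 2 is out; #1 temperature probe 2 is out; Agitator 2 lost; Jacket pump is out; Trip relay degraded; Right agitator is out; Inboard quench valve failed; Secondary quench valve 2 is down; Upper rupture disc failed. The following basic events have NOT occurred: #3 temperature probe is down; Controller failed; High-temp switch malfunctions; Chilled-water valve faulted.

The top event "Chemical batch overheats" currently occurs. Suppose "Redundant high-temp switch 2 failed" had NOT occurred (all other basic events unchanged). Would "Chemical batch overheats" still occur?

Counterfactual: set "Redundant high-temp switch 2 failed" to not occurred.
Quench path unavailable [OR]: #3 temperature probe is down=not, High-temp switch malfunctions=not → no input occurs → does not occur.
Agitation branch fails [AND]: Right agitator is out=occurs, Jacket pump is out=occurs, Quench path unavailable=not → not all inputs occur → does not occur.
Cooling jacket inoperative [OR]: Coolant supply stuck=occurs, Chilled-water valve faulted=not, Upper rupture disc failed=occurs, Controller failed=not → at least one input occurs → occurs.
Vent system unavailable [AND]: Trip relay degraded=occurs, Inboard quench valve failed=occurs, Cooling jacket inoperative=occurs, Agitator 2 lost=occurs → all inputs occur → occurs.
Interlock chain unavailable [AND]: Agitation branch fails=not, Vent system unavailable=occurs, Right jacket pump 2 is out=occurs → not all inputs occur → does not occur.
Temperature loop lost [AND]: Redundant high-temp switch 2 failed=not, Inboard trip relay 2 offline=occurs, Secondary quench valve 2 is down=occurs → not all inputs occur → does not occur.
Quench path 2 inoperative [AND]: #1 temperature probe 2 is out=occurs, Temperature loop lost=not → not all inputs occur → does not occur.
Chemical batch overheats [OR]: Interlock chain unavailable=not, Quench path 2 inoperative=not → no input occurs → does not occur.

No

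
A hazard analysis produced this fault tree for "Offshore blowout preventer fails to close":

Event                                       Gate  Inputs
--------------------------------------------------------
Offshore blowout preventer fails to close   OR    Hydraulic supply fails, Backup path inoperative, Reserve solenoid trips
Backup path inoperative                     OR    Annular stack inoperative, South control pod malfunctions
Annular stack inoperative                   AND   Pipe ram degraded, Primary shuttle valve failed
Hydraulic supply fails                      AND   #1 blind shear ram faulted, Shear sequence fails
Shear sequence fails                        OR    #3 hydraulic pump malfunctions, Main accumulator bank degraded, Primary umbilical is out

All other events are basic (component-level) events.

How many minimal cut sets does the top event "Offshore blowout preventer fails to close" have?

6

Shear sequence fails [OR]: union of children's cut sets → 3 cut set(s).
Hydraulic supply fails [AND]: one cut set from each child combined → 1 × 3 = 3 cut set(s).
Annular stack inoperative [AND]: one cut set from each child combined → 1 × 1 = 1 cut set(s).
Backup path inoperative [OR]: union of children's cut sets → 2 cut set(s).
Offshore blowout preventer fails to close [OR]: union of children's cut sets → 6 cut set(s).
Minimal cut sets: {#1 blind shear ram faulted, #3 hydraulic pump malfunctions}; {#1 blind shear ram faulted, Main accumulator bank degraded}; {#1 blind shear ram faulted, Primary umbilical is out}; {Pipe ram degraded, Primary shuttle valve failed}; {South control pod malfunctions}; {Reserve solenoid trips}.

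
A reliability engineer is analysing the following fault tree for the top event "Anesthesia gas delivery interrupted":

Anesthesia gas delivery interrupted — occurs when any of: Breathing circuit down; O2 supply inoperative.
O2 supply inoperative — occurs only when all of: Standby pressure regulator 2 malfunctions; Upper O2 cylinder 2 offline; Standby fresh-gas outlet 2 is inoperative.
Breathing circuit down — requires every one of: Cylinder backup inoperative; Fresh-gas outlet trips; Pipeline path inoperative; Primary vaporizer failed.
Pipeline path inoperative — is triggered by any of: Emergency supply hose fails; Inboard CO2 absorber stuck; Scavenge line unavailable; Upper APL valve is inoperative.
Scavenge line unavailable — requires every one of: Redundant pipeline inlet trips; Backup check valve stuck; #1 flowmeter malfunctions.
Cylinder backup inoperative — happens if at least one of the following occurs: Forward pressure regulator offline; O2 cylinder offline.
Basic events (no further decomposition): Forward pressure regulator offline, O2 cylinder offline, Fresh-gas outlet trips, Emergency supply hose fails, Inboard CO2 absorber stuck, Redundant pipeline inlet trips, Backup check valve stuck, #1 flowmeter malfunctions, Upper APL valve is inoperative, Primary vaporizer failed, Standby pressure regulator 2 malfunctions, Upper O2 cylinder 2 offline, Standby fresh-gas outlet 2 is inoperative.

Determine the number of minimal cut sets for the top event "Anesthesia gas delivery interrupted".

9

Cylinder backup inoperative [OR]: union of children's cut sets → 2 cut set(s).
Scavenge line unavailable [AND]: one cut set from each child combined → 1 × 1 × 1 = 1 cut set(s).
Pipeline path inoperative [OR]: union of children's cut sets → 4 cut set(s).
Breathing circuit down [AND]: one cut set from each child combined → 2 × 1 × 4 × 1 = 8 cut set(s).
O2 supply inoperative [AND]: one cut set from each child combined → 1 × 1 × 1 = 1 cut set(s).
Anesthesia gas delivery interrupted [OR]: union of children's cut sets → 9 cut set(s).
Minimal cut sets: {Emergency supply hose fails, Forward pressure regulator offline, Fresh-gas outlet trips, Primary vaporizer failed}; {Forward pressure regulator offline, Fresh-gas outlet trips, Inboard CO2 absorber stuck, Primary vaporizer failed}; {#1 flowmeter malfunctions, Backup check valve stuck, Forward pressure regulator offline, Fresh-gas outlet trips, Primary vaporizer failed, Redundant pipeline inlet trips}; {Forward pressure regulator offline, Fresh-gas outlet trips, Primary vaporizer failed, Upper APL valve is inoperative}; {Emergency supply hose fails, Fresh-gas outlet trips, O2 cylinder offline, Primary vaporizer failed}; {Fresh-gas outlet trips, Inboard CO2 absorber stuck, O2 cylinder offline, Primary vaporizer failed}; {#1 flowmeter malfunctions, Backup check valve stuck, Fresh-gas outlet trips, O2 cylinder offline, Primary vaporizer failed, Redundant pipeline inlet trips}; {Fresh-gas outlet trips, O2 cylinder offline, Primary vaporizer failed, Upper APL valve is inoperative}; {Standby fresh-gas outlet 2 is inoperative, Standby pressure regulator 2 malfunctions, Upper O2 cylinder 2 offline}.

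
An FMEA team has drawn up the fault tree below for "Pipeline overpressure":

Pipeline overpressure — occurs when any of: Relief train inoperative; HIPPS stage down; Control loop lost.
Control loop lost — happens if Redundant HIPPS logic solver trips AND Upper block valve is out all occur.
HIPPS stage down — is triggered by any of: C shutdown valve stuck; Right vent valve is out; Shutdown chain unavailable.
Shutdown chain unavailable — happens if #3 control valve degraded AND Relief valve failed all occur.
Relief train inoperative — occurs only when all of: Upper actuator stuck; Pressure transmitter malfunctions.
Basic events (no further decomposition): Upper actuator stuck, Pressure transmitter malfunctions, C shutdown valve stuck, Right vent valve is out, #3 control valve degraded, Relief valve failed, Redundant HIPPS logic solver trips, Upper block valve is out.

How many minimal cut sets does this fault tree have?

Relief train inoperative [AND]: one cut set from each child combined → 1 × 1 = 1 cut set(s).
Shutdown chain unavailable [AND]: one cut set from each child combined → 1 × 1 = 1 cut set(s).
HIPPS stage down [OR]: union of children's cut sets → 3 cut set(s).
Control loop lost [AND]: one cut set from each child combined → 1 × 1 = 1 cut set(s).
Pipeline overpressure [OR]: union of children's cut sets → 5 cut set(s).
Minimal cut sets: {Pressure transmitter malfunctions, Upper actuator stuck}; {C shutdown valve stuck}; {Right vent valve is out}; {#3 control valve degraded, Relief valve failed}; {Redundant HIPPS logic solver trips, Upper block valve is out}.

5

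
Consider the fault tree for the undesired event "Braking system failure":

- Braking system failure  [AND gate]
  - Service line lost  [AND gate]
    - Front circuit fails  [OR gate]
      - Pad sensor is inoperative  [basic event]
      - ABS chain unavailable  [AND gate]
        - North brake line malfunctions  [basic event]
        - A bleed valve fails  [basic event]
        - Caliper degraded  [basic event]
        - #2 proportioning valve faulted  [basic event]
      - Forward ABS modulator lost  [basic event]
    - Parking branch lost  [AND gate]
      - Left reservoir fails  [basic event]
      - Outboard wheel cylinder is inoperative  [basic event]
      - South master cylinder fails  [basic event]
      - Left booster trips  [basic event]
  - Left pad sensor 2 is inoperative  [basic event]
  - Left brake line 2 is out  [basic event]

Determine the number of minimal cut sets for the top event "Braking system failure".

ABS chain unavailable [AND]: one cut set from each child combined → 1 × 1 × 1 × 1 = 1 cut set(s).
Front circuit fails [OR]: union of children's cut sets → 3 cut set(s).
Parking branch lost [AND]: one cut set from each child combined → 1 × 1 × 1 × 1 = 1 cut set(s).
Service line lost [AND]: one cut set from each child combined → 3 × 1 = 3 cut set(s).
Braking system failure [AND]: one cut set from each child combined → 3 × 1 × 1 = 3 cut set(s).
Minimal cut sets: {Left booster trips, Left brake line 2 is out, Left pad sensor 2 is inoperative, Left reservoir fails, Outboard wheel cylinder is inoperative, Pad sensor is inoperative, South master cylinder fails}; {#2 proportioning valve faulted, A bleed valve fails, Caliper degraded, Left booster trips, Left brake line 2 is out, Left pad sensor 2 is inoperative, Left reservoir fails, North brake line malfunctions, Outboard wheel cylinder is inoperative, South master cylinder fails}; {Forward ABS modulator lost, Left booster trips, Left brake line 2 is out, Left pad sensor 2 is inoperative, Left reservoir fails, Outboard wheel cylinder is inoperative, South master cylinder fails}.

3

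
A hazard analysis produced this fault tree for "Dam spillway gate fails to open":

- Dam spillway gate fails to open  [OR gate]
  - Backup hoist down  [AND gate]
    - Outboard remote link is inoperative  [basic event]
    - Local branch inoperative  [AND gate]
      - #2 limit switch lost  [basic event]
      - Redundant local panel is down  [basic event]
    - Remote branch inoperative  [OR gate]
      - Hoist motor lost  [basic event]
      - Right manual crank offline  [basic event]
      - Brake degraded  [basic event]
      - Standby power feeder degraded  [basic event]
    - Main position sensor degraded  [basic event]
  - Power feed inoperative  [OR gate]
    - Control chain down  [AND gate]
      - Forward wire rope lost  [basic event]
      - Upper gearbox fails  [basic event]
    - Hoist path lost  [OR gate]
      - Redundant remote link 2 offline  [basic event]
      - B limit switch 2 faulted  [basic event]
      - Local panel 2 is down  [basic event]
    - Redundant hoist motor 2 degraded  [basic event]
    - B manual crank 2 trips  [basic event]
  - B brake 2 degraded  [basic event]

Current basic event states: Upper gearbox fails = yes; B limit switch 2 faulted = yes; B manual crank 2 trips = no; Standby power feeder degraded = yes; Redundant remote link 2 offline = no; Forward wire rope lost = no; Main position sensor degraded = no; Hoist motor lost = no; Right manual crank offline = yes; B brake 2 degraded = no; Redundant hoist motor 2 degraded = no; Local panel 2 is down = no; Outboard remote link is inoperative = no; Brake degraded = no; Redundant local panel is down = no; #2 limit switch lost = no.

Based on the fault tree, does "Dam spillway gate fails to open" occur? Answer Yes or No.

Yes

Local branch inoperative [AND]: #2 limit switch lost=not, Redundant local panel is down=not → not all inputs occur → does not occur.
Remote branch inoperative [OR]: Hoist motor lost=not, Right manual crank offline=occurs, Brake degraded=not, Standby power feeder degraded=occurs → at least one input occurs → occurs.
Backup hoist down [AND]: Outboard remote link is inoperative=not, Local branch inoperative=not, Remote branch inoperative=occurs, Main position sensor degraded=not → not all inputs occur → does not occur.
Control chain down [AND]: Forward wire rope lost=not, Upper gearbox fails=occurs → not all inputs occur → does not occur.
Hoist path lost [OR]: Redundant remote link 2 offline=not, B limit switch 2 faulted=occurs, Local panel 2 is down=not → at least one input occurs → occurs.
Power feed inoperative [OR]: Control chain down=not, Hoist path lost=occurs, Redundant hoist motor 2 degraded=not, B manual crank 2 trips=not → at least one input occurs → occurs.
Dam spillway gate fails to open [OR]: Backup hoist down=not, Power feed inoperative=occurs, B brake 2 degraded=not → at least one input occurs → occurs.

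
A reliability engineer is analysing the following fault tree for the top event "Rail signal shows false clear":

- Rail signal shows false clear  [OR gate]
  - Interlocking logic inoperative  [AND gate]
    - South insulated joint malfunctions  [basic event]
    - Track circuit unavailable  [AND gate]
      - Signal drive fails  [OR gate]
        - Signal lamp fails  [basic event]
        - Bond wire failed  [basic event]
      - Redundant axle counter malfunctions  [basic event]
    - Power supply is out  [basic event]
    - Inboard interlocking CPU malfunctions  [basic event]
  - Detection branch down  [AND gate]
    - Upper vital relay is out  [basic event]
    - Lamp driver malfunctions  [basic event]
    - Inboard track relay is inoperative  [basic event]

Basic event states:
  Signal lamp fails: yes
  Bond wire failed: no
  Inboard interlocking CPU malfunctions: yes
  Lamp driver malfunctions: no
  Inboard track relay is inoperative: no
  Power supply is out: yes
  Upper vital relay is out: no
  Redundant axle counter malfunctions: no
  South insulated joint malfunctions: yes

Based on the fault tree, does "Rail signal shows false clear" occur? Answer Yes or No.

No

Signal drive fails [OR]: Signal lamp fails=occurs, Bond wire failed=not → at least one input occurs → occurs.
Track circuit unavailable [AND]: Signal drive fails=occurs, Redundant axle counter malfunctions=not → not all inputs occur → does not occur.
Interlocking logic inoperative [AND]: South insulated joint malfunctions=occurs, Track circuit unavailable=not, Power supply is out=occurs, Inboard interlocking CPU malfunctions=occurs → not all inputs occur → does not occur.
Detection branch down [AND]: Upper vital relay is out=not, Lamp driver malfunctions=not, Inboard track relay is inoperative=not → not all inputs occur → does not occur.
Rail signal shows false clear [OR]: Interlocking logic inoperative=not, Detection branch down=not → no input occurs → does not occur.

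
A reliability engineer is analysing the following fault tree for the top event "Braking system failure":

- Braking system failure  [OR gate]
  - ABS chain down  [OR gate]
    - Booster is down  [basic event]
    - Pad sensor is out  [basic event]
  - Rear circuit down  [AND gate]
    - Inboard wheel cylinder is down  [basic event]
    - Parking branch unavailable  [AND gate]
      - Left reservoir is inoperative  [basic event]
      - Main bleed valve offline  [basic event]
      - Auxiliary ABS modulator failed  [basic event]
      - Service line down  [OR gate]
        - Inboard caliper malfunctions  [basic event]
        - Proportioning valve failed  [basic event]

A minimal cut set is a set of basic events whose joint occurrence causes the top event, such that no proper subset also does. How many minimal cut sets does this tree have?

ABS chain down [OR]: union of children's cut sets → 2 cut set(s).
Service line down [OR]: union of children's cut sets → 2 cut set(s).
Parking branch unavailable [AND]: one cut set from each child combined → 1 × 1 × 1 × 2 = 2 cut set(s).
Rear circuit down [AND]: one cut set from each child combined → 1 × 2 = 2 cut set(s).
Braking system failure [OR]: union of children's cut sets → 4 cut set(s).
Minimal cut sets: {Booster is down}; {Pad sensor is out}; {Auxiliary ABS modulator failed, Inboard caliper malfunctions, Inboard wheel cylinder is down, Left reservoir is inoperative, Main bleed valve offline}; {Auxiliary ABS modulator failed, Inboard wheel cylinder is down, Left reservoir is inoperative, Main bleed valve offline, Proportioning valve failed}.

4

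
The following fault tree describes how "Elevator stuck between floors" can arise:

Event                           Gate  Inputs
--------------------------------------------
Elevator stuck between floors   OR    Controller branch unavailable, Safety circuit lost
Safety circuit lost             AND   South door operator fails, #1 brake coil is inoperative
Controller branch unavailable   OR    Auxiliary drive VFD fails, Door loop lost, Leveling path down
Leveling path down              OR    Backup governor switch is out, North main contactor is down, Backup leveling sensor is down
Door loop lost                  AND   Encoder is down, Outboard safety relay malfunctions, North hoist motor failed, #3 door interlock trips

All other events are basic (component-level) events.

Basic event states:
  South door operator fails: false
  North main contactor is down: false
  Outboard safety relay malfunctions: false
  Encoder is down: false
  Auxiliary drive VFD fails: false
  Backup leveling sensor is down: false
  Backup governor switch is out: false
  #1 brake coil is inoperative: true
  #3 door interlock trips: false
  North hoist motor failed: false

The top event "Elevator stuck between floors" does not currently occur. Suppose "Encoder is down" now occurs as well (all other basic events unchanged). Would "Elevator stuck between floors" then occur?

Counterfactual: set "Encoder is down" to occurred.
Door loop lost [AND]: Encoder is down=occurs, Outboard safety relay malfunctions=not, North hoist motor failed=not, #3 door interlock trips=not → not all inputs occur → does not occur.
Leveling path down [OR]: Backup governor switch is out=not, North main contactor is down=not, Backup leveling sensor is down=not → no input occurs → does not occur.
Controller branch unavailable [OR]: Auxiliary drive VFD fails=not, Door loop lost=not, Leveling path down=not → no input occurs → does not occur.
Safety circuit lost [AND]: South door operator fails=not, #1 brake coil is inoperative=occurs → not all inputs occur → does not occur.
Elevator stuck between floors [OR]: Controller branch unavailable=not, Safety circuit lost=not → no input occurs → does not occur.

No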